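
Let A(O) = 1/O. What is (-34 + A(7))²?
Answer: 56169/49 ≈ 1146.3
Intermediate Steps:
A(O) = 1/O
(-34 + A(7))² = (-34 + 1/7)² = (-34 + ⅐)² = (-237/7)² = 56169/49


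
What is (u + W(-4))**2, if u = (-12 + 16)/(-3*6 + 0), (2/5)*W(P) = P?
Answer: 8464/81 ≈ 104.49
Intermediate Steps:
W(P) = 5*P/2
u = -2/9 (u = 4/(-18 + 0) = 4/(-18) = 4*(-1/18) = -2/9 ≈ -0.22222)
(u + W(-4))**2 = (-2/9 + (5/2)*(-4))**2 = (-2/9 - 10)**2 = (-92/9)**2 = 8464/81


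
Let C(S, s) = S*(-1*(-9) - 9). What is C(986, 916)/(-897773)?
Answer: 0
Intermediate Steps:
C(S, s) = 0 (C(S, s) = S*(9 - 9) = S*0 = 0)
C(986, 916)/(-897773) = 0/(-897773) = 0*(-1/897773) = 0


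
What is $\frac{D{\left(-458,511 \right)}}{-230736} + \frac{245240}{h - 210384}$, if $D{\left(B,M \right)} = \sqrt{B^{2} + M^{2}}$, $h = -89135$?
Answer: $- \frac{245240}{299519} - \frac{\sqrt{470885}}{230736} \approx -0.82175$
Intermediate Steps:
$\frac{D{\left(-458,511 \right)}}{-230736} + \frac{245240}{h - 210384} = \frac{\sqrt{\left(-458\right)^{2} + 511^{2}}}{-230736} + \frac{245240}{-89135 - 210384} = \sqrt{209764 + 261121} \left(- \frac{1}{230736}\right) + \frac{245240}{-299519} = \sqrt{470885} \left(- \frac{1}{230736}\right) + 245240 \left(- \frac{1}{299519}\right) = - \frac{\sqrt{470885}}{230736} - \frac{245240}{299519} = - \frac{245240}{299519} - \frac{\sqrt{470885}}{230736}$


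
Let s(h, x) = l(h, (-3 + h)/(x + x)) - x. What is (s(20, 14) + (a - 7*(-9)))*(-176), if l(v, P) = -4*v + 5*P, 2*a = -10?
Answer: 40612/7 ≈ 5801.7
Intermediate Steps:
a = -5 (a = (1/2)*(-10) = -5)
s(h, x) = -x - 4*h + 5*(-3 + h)/(2*x) (s(h, x) = (-4*h + 5*((-3 + h)/(x + x))) - x = (-4*h + 5*((-3 + h)/((2*x)))) - x = (-4*h + 5*((-3 + h)*(1/(2*x)))) - x = (-4*h + 5*((-3 + h)/(2*x))) - x = (-4*h + 5*(-3 + h)/(2*x)) - x = -x - 4*h + 5*(-3 + h)/(2*x))
(s(20, 14) + (a - 7*(-9)))*(-176) = ((1/2)*(-15 + 5*20 - 2*14*(14 + 4*20))/14 + (-5 - 7*(-9)))*(-176) = ((1/2)*(1/14)*(-15 + 100 - 2*14*(14 + 80)) + (-5 + 63))*(-176) = ((1/2)*(1/14)*(-15 + 100 - 2*14*94) + 58)*(-176) = ((1/2)*(1/14)*(-15 + 100 - 2632) + 58)*(-176) = ((1/2)*(1/14)*(-2547) + 58)*(-176) = (-2547/28 + 58)*(-176) = -923/28*(-176) = 40612/7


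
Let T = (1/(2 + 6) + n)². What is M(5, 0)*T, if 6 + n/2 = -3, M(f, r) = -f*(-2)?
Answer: 102245/32 ≈ 3195.2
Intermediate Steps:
M(f, r) = 2*f
n = -18 (n = -12 + 2*(-3) = -12 - 6 = -18)
T = 20449/64 (T = (1/(2 + 6) - 18)² = (1/8 - 18)² = (⅛ - 18)² = (-143/8)² = 20449/64 ≈ 319.52)
M(5, 0)*T = (2*5)*(20449/64) = 10*(20449/64) = 102245/32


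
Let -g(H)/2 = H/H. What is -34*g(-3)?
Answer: 68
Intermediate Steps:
g(H) = -2 (g(H) = -2*H/H = -2*1 = -2)
-34*g(-3) = -34*(-2) = 68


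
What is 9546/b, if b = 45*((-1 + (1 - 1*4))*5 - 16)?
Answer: -1591/270 ≈ -5.8926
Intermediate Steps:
b = -1620 (b = 45*((-1 + (1 - 4))*5 - 16) = 45*((-1 - 3)*5 - 16) = 45*(-4*5 - 16) = 45*(-20 - 16) = 45*(-36) = -1620)
9546/b = 9546/(-1620) = 9546*(-1/1620) = -1591/270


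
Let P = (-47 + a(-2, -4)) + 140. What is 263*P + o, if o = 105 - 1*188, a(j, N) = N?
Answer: 23324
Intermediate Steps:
P = 89 (P = (-47 - 4) + 140 = -51 + 140 = 89)
o = -83 (o = 105 - 188 = -83)
263*P + o = 263*89 - 83 = 23407 - 83 = 23324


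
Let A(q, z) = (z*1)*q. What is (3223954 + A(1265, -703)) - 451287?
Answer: 1883372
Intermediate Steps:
A(q, z) = q*z (A(q, z) = z*q = q*z)
(3223954 + A(1265, -703)) - 451287 = (3223954 + 1265*(-703)) - 451287 = (3223954 - 889295) - 451287 = 2334659 - 451287 = 1883372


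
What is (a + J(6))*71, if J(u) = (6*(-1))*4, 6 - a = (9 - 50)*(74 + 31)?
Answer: 304377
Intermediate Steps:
a = 4311 (a = 6 - (9 - 50)*(74 + 31) = 6 - (-41)*105 = 6 - 1*(-4305) = 6 + 4305 = 4311)
J(u) = -24 (J(u) = -6*4 = -24)
(a + J(6))*71 = (4311 - 24)*71 = 4287*71 = 304377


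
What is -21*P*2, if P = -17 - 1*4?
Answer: 882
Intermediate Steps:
P = -21 (P = -17 - 4 = -21)
-21*P*2 = -21*(-21)*2 = 441*2 = 882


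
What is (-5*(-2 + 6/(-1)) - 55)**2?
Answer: 225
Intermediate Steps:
(-5*(-2 + 6/(-1)) - 55)**2 = (-5*(-2 + 6*(-1)) - 55)**2 = (-5*(-2 - 6) - 55)**2 = (-5*(-8) - 55)**2 = (40 - 55)**2 = (-15)**2 = 225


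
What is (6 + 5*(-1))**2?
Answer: 1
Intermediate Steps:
(6 + 5*(-1))**2 = (6 - 5)**2 = 1**2 = 1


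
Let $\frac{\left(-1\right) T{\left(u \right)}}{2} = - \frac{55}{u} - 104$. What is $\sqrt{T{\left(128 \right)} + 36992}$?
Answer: $\frac{\sqrt{2380855}}{8} \approx 192.88$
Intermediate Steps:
$T{\left(u \right)} = 208 + \frac{110}{u}$ ($T{\left(u \right)} = - 2 \left(- \frac{55}{u} - 104\right) = - 2 \left(-104 - \frac{55}{u}\right) = 208 + \frac{110}{u}$)
$\sqrt{T{\left(128 \right)} + 36992} = \sqrt{\left(208 + \frac{110}{128}\right) + 36992} = \sqrt{\left(208 + 110 \cdot \frac{1}{128}\right) + 36992} = \sqrt{\left(208 + \frac{55}{64}\right) + 36992} = \sqrt{\frac{13367}{64} + 36992} = \sqrt{\frac{2380855}{64}} = \frac{\sqrt{2380855}}{8}$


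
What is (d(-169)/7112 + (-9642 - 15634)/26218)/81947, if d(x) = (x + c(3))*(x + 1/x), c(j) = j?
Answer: 11740907691/322790752133486 ≈ 3.6373e-5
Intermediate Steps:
d(x) = (3 + x)*(x + 1/x) (d(x) = (x + 3)*(x + 1/x) = (3 + x)*(x + 1/x))
(d(-169)/7112 + (-9642 - 15634)/26218)/81947 = ((1 + (-169)² + 3*(-169) + 3/(-169))/7112 + (-9642 - 15634)/26218)/81947 = ((1 + 28561 - 507 + 3*(-1/169))*(1/7112) - 25276*1/26218)*(1/81947) = ((1 + 28561 - 507 - 3/169)*(1/7112) - 12638/13109)*(1/81947) = ((4741292/169)*(1/7112) - 12638/13109)*(1/81947) = (1185323/300482 - 12638/13109)*(1/81947) = (11740907691/3939018538)*(1/81947) = 11740907691/322790752133486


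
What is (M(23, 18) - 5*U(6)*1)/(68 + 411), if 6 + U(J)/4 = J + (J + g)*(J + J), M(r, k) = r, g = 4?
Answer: -2377/479 ≈ -4.9624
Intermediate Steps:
U(J) = -24 + 4*J + 8*J*(4 + J) (U(J) = -24 + 4*(J + (J + 4)*(J + J)) = -24 + 4*(J + (4 + J)*(2*J)) = -24 + 4*(J + 2*J*(4 + J)) = -24 + (4*J + 8*J*(4 + J)) = -24 + 4*J + 8*J*(4 + J))
(M(23, 18) - 5*U(6)*1)/(68 + 411) = (23 - 5*(-24 + 8*6**2 + 36*6)*1)/(68 + 411) = (23 - 5*(-24 + 8*36 + 216)*1)/479 = (23 - 5*(-24 + 288 + 216)*1)*(1/479) = (23 - 5*480*1)*(1/479) = (23 - 2400*1)*(1/479) = (23 - 2400)*(1/479) = -2377*1/479 = -2377/479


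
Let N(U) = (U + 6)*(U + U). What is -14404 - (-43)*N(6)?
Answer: -8212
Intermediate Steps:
N(U) = 2*U*(6 + U) (N(U) = (6 + U)*(2*U) = 2*U*(6 + U))
-14404 - (-43)*N(6) = -14404 - (-43)*2*6*(6 + 6) = -14404 - (-43)*2*6*12 = -14404 - (-43)*144 = -14404 - 1*(-6192) = -14404 + 6192 = -8212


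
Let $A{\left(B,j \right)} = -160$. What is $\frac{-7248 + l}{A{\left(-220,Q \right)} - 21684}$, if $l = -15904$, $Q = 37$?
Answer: $\frac{5788}{5461} \approx 1.0599$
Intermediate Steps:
$\frac{-7248 + l}{A{\left(-220,Q \right)} - 21684} = \frac{-7248 - 15904}{-160 - 21684} = - \frac{23152}{-21844} = \left(-23152\right) \left(- \frac{1}{21844}\right) = \frac{5788}{5461}$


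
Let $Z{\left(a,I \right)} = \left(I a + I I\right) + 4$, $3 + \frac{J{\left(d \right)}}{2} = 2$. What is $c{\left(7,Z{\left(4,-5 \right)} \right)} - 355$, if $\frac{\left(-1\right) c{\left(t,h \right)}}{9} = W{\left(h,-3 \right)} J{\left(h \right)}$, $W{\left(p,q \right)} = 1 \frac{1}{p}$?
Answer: $-353$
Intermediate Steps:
$W{\left(p,q \right)} = \frac{1}{p}$
$J{\left(d \right)} = -2$ ($J{\left(d \right)} = -6 + 2 \cdot 2 = -6 + 4 = -2$)
$Z{\left(a,I \right)} = 4 + I^{2} + I a$ ($Z{\left(a,I \right)} = \left(I a + I^{2}\right) + 4 = \left(I^{2} + I a\right) + 4 = 4 + I^{2} + I a$)
$c{\left(t,h \right)} = \frac{18}{h}$ ($c{\left(t,h \right)} = - 9 \frac{1}{h} \left(-2\right) = - 9 \left(- \frac{2}{h}\right) = \frac{18}{h}$)
$c{\left(7,Z{\left(4,-5 \right)} \right)} - 355 = \frac{18}{4 + \left(-5\right)^{2} - 20} - 355 = \frac{18}{4 + 25 - 20} - 355 = \frac{18}{9} - 355 = 18 \cdot \frac{1}{9} - 355 = 2 - 355 = -353$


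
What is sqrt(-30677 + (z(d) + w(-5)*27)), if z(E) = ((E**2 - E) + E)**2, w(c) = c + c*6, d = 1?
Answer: I*sqrt(31621) ≈ 177.82*I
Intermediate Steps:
w(c) = 7*c (w(c) = c + 6*c = 7*c)
z(E) = E**4 (z(E) = (E**2)**2 = E**4)
sqrt(-30677 + (z(d) + w(-5)*27)) = sqrt(-30677 + (1**4 + (7*(-5))*27)) = sqrt(-30677 + (1 - 35*27)) = sqrt(-30677 + (1 - 945)) = sqrt(-30677 - 944) = sqrt(-31621) = I*sqrt(31621)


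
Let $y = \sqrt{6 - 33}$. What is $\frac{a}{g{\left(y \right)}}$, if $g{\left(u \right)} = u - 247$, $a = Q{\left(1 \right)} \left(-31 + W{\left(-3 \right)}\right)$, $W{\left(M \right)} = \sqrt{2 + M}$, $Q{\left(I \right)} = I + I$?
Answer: $\frac{7657}{30518} - \frac{247 i}{30518} + \frac{3 \sqrt{3}}{30518} + \frac{93 i \sqrt{3}}{30518} \approx 0.25107 - 0.0028154 i$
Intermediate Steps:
$Q{\left(I \right)} = 2 I$
$y = 3 i \sqrt{3}$ ($y = \sqrt{-27} = 3 i \sqrt{3} \approx 5.1962 i$)
$a = -62 + 2 i$ ($a = 2 \cdot 1 \left(-31 + \sqrt{2 - 3}\right) = 2 \left(-31 + \sqrt{-1}\right) = 2 \left(-31 + i\right) = -62 + 2 i \approx -62.0 + 2.0 i$)
$g{\left(u \right)} = -247 + u$
$\frac{a}{g{\left(y \right)}} = \frac{-62 + 2 i}{-247 + 3 i \sqrt{3}}$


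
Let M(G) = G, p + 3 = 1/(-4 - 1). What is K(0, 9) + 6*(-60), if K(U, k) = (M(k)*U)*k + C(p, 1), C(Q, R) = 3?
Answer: -357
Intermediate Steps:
p = -16/5 (p = -3 + 1/(-4 - 1) = -3 + 1/(-5) = -3 - 1/5 = -16/5 ≈ -3.2000)
K(U, k) = 3 + U*k**2 (K(U, k) = (k*U)*k + 3 = (U*k)*k + 3 = U*k**2 + 3 = 3 + U*k**2)
K(0, 9) + 6*(-60) = (3 + 0*9**2) + 6*(-60) = (3 + 0*81) - 360 = (3 + 0) - 360 = 3 - 360 = -357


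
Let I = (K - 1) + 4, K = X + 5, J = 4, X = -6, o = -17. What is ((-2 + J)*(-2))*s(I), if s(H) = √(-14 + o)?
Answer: -4*I*√31 ≈ -22.271*I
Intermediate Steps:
K = -1 (K = -6 + 5 = -1)
I = 2 (I = (-1 - 1) + 4 = -2 + 4 = 2)
s(H) = I*√31 (s(H) = √(-14 - 17) = √(-31) = I*√31)
((-2 + J)*(-2))*s(I) = ((-2 + 4)*(-2))*(I*√31) = (2*(-2))*(I*√31) = -4*I*√31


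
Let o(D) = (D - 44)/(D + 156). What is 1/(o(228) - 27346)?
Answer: -48/1312585 ≈ -3.6569e-5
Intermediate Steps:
o(D) = (-44 + D)/(156 + D)
1/(o(228) - 27346) = 1/((-44 + 228)/(156 + 228) - 27346) = 1/(184/384 - 27346) = 1/((1/384)*184 - 27346) = 1/(23/48 - 27346) = 1/(-1312585/48) = -48/1312585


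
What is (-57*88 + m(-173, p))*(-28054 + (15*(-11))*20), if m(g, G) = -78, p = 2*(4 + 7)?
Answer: 159717276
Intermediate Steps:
p = 22 (p = 2*11 = 22)
(-57*88 + m(-173, p))*(-28054 + (15*(-11))*20) = (-57*88 - 78)*(-28054 + (15*(-11))*20) = (-5016 - 78)*(-28054 - 165*20) = -5094*(-28054 - 3300) = -5094*(-31354) = 159717276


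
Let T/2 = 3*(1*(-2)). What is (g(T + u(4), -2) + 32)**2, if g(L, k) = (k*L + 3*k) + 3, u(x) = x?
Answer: 2025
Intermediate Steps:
T = -12 (T = 2*(3*(1*(-2))) = 2*(3*(-2)) = 2*(-6) = -12)
g(L, k) = 3 + 3*k + L*k (g(L, k) = (L*k + 3*k) + 3 = (3*k + L*k) + 3 = 3 + 3*k + L*k)
(g(T + u(4), -2) + 32)**2 = ((3 + 3*(-2) + (-12 + 4)*(-2)) + 32)**2 = ((3 - 6 - 8*(-2)) + 32)**2 = ((3 - 6 + 16) + 32)**2 = (13 + 32)**2 = 45**2 = 2025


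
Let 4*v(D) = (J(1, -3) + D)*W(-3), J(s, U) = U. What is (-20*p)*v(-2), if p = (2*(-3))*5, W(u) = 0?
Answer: 0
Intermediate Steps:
p = -30 (p = -6*5 = -30)
v(D) = 0 (v(D) = ((-3 + D)*0)/4 = (¼)*0 = 0)
(-20*p)*v(-2) = -20*(-30)*0 = 600*0 = 0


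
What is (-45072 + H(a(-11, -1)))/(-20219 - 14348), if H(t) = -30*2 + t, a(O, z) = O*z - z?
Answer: 45120/34567 ≈ 1.3053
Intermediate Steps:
a(O, z) = -z + O*z
H(t) = -60 + t
(-45072 + H(a(-11, -1)))/(-20219 - 14348) = (-45072 + (-60 - (-1 - 11)))/(-20219 - 14348) = (-45072 + (-60 - 1*(-12)))/(-34567) = (-45072 + (-60 + 12))*(-1/34567) = (-45072 - 48)*(-1/34567) = -45120*(-1/34567) = 45120/34567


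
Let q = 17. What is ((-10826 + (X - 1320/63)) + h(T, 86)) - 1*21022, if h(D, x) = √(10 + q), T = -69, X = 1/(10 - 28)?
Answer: -4015495/126 + 3*√3 ≈ -31864.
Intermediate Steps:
X = -1/18 (X = 1/(-18) = -1/18 ≈ -0.055556)
h(D, x) = 3*√3 (h(D, x) = √(10 + 17) = √27 = 3*√3)
((-10826 + (X - 1320/63)) + h(T, 86)) - 1*21022 = ((-10826 + (-1/18 - 1320/63)) + 3*√3) - 1*21022 = ((-10826 + (-1/18 - 1320/63)) + 3*√3) - 21022 = ((-10826 + (-1/18 - 55*8/21)) + 3*√3) - 21022 = ((-10826 + (-1/18 - 440/21)) + 3*√3) - 21022 = ((-10826 - 2647/126) + 3*√3) - 21022 = (-1366723/126 + 3*√3) - 21022 = -4015495/126 + 3*√3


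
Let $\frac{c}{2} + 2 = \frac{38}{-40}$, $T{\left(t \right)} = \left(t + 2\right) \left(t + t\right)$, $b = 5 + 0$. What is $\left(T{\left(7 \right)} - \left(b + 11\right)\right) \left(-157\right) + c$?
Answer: $- \frac{172759}{10} \approx -17276.0$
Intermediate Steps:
$b = 5$
$T{\left(t \right)} = 2 t \left(2 + t\right)$ ($T{\left(t \right)} = \left(2 + t\right) 2 t = 2 t \left(2 + t\right)$)
$c = - \frac{59}{10}$ ($c = -4 + 2 \frac{38}{-40} = -4 + 2 \cdot 38 \left(- \frac{1}{40}\right) = -4 + 2 \left(- \frac{19}{20}\right) = -4 - \frac{19}{10} = - \frac{59}{10} \approx -5.9$)
$\left(T{\left(7 \right)} - \left(b + 11\right)\right) \left(-157\right) + c = \left(2 \cdot 7 \left(2 + 7\right) - \left(5 + 11\right)\right) \left(-157\right) - \frac{59}{10} = \left(2 \cdot 7 \cdot 9 - 16\right) \left(-157\right) - \frac{59}{10} = \left(126 - 16\right) \left(-157\right) - \frac{59}{10} = 110 \left(-157\right) - \frac{59}{10} = -17270 - \frac{59}{10} = - \frac{172759}{10}$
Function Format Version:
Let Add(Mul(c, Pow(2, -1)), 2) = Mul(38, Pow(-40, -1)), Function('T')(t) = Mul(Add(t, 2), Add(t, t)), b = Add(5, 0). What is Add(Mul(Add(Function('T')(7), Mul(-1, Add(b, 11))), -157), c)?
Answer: Rational(-172759, 10) ≈ -17276.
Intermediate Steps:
b = 5
Function('T')(t) = Mul(2, t, Add(2, t)) (Function('T')(t) = Mul(Add(2, t), Mul(2, t)) = Mul(2, t, Add(2, t)))
c = Rational(-59, 10) (c = Add(-4, Mul(2, Mul(38, Pow(-40, -1)))) = Add(-4, Mul(2, Mul(38, Rational(-1, 40)))) = Add(-4, Mul(2, Rational(-19, 20))) = Add(-4, Rational(-19, 10)) = Rational(-59, 10) ≈ -5.9000)
Add(Mul(Add(Function('T')(7), Mul(-1, Add(b, 11))), -157), c) = Add(Mul(Add(Mul(2, 7, Add(2, 7)), Mul(-1, Add(5, 11))), -157), Rational(-59, 10)) = Add(Mul(Add(Mul(2, 7, 9), Mul(-1, 16)), -157), Rational(-59, 10)) = Add(Mul(Add(126, -16), -157), Rational(-59, 10)) = Add(Mul(110, -157), Rational(-59, 10)) = Add(-17270, Rational(-59, 10)) = Rational(-172759, 10)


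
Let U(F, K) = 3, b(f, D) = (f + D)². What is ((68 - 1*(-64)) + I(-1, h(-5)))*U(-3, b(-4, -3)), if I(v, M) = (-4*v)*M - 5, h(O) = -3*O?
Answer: 561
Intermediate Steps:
b(f, D) = (D + f)²
I(v, M) = -5 - 4*M*v (I(v, M) = -4*M*v - 5 = -5 - 4*M*v)
((68 - 1*(-64)) + I(-1, h(-5)))*U(-3, b(-4, -3)) = ((68 - 1*(-64)) + (-5 - 4*(-3*(-5))*(-1)))*3 = ((68 + 64) + (-5 - 4*15*(-1)))*3 = (132 + (-5 + 60))*3 = (132 + 55)*3 = 187*3 = 561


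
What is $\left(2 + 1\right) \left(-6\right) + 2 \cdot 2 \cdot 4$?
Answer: $-2$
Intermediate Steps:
$\left(2 + 1\right) \left(-6\right) + 2 \cdot 2 \cdot 4 = 3 \left(-6\right) + 2 \cdot 8 = -18 + 16 = -2$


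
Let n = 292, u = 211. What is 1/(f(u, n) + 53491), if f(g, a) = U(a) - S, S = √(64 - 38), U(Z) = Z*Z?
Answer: 138755/19252949999 + √26/19252949999 ≈ 7.2072e-6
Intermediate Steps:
U(Z) = Z²
S = √26 ≈ 5.0990
f(g, a) = a² - √26
1/(f(u, n) + 53491) = 1/((292² - √26) + 53491) = 1/((85264 - √26) + 53491) = 1/(138755 - √26)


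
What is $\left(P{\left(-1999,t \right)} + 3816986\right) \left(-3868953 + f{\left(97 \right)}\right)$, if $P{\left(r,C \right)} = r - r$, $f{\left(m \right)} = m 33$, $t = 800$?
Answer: $-14755521263472$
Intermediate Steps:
$f{\left(m \right)} = 33 m$
$P{\left(r,C \right)} = 0$
$\left(P{\left(-1999,t \right)} + 3816986\right) \left(-3868953 + f{\left(97 \right)}\right) = \left(0 + 3816986\right) \left(-3868953 + 33 \cdot 97\right) = 3816986 \left(-3868953 + 3201\right) = 3816986 \left(-3865752\right) = -14755521263472$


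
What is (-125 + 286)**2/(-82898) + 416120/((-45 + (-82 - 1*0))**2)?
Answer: 34077435951/1337061842 ≈ 25.487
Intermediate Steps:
(-125 + 286)**2/(-82898) + 416120/((-45 + (-82 - 1*0))**2) = 161**2*(-1/82898) + 416120/((-45 + (-82 + 0))**2) = 25921*(-1/82898) + 416120/((-45 - 82)**2) = -25921/82898 + 416120/((-127)**2) = -25921/82898 + 416120/16129 = 34077435951/1337061842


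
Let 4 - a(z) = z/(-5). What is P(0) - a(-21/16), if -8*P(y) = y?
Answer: -299/80 ≈ -3.7375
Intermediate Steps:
a(z) = 4 + z/5 (a(z) = 4 - z/(-5) = 4 - z*(-1)/5 = 4 - (-1)*z/5 = 4 + z/5)
P(y) = -y/8
P(0) - a(-21/16) = -⅛*0 - (4 + (-21/16)/5) = 0 - (4 + (-21*1/16)/5) = 0 - (4 + (⅕)*(-21/16)) = 0 - (4 - 21/80) = 0 - 1*299/80 = 0 - 299/80 = -299/80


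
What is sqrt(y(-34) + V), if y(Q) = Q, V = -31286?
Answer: 6*I*sqrt(870) ≈ 176.97*I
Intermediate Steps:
sqrt(y(-34) + V) = sqrt(-34 - 31286) = sqrt(-31320) = 6*I*sqrt(870)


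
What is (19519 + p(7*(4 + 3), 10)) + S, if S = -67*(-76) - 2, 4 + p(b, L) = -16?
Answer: 24589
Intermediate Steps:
p(b, L) = -20 (p(b, L) = -4 - 16 = -20)
S = 5090 (S = 5092 - 2 = 5090)
(19519 + p(7*(4 + 3), 10)) + S = (19519 - 20) + 5090 = 19499 + 5090 = 24589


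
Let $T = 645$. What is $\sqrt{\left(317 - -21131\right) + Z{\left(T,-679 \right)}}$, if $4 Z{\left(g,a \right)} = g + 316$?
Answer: $\frac{\sqrt{86753}}{2} \approx 147.27$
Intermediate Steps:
$Z{\left(g,a \right)} = 79 + \frac{g}{4}$ ($Z{\left(g,a \right)} = \frac{g + 316}{4} = \frac{316 + g}{4} = 79 + \frac{g}{4}$)
$\sqrt{\left(317 - -21131\right) + Z{\left(T,-679 \right)}} = \sqrt{\left(317 - -21131\right) + \left(79 + \frac{1}{4} \cdot 645\right)} = \sqrt{\left(317 + 21131\right) + \left(79 + \frac{645}{4}\right)} = \sqrt{21448 + \frac{961}{4}} = \sqrt{\frac{86753}{4}} = \frac{\sqrt{86753}}{2}$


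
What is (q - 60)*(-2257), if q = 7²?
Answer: 24827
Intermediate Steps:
q = 49
(q - 60)*(-2257) = (49 - 60)*(-2257) = -11*(-2257) = 24827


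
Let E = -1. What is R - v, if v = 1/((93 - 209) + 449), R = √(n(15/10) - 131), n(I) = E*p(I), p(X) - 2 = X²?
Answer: -1/333 + I*√541/2 ≈ -0.003003 + 11.63*I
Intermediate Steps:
p(X) = 2 + X²
n(I) = -2 - I² (n(I) = -(2 + I²) = -2 - I²)
R = I*√541/2 (R = √((-2 - (15/10)²) - 131) = √((-2 - (15*(⅒))²) - 131) = √((-2 - (3/2)²) - 131) = √((-2 - 1*9/4) - 131) = √((-2 - 9/4) - 131) = √(-17/4 - 131) = √(-541/4) = I*√541/2 ≈ 11.63*I)
v = 1/333 (v = 1/(-116 + 449) = 1/333 ≈ 0.0030030)
R - v = I*√541/2 - 1*1/333 = I*√541/2 - 1/333 = -1/333 + I*√541/2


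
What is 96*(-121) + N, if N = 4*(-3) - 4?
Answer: -11632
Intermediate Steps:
N = -16 (N = -12 - 4 = -16)
96*(-121) + N = 96*(-121) - 16 = -11616 - 16 = -11632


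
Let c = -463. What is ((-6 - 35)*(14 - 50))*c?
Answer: -683388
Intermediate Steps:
((-6 - 35)*(14 - 50))*c = ((-6 - 35)*(14 - 50))*(-463) = -41*(-36)*(-463) = 1476*(-463) = -683388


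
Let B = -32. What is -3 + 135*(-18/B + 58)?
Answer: 126447/16 ≈ 7902.9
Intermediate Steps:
-3 + 135*(-18/B + 58) = -3 + 135*(-18/(-32) + 58) = -3 + 135*(-18*(-1/32) + 58) = -3 + 135*(9/16 + 58) = -3 + 135*(937/16) = -3 + 126495/16 = 126447/16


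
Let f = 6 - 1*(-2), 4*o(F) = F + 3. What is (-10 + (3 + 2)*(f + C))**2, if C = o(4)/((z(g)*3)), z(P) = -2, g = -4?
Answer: 469225/576 ≈ 814.63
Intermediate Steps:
o(F) = 3/4 + F/4 (o(F) = (F + 3)/4 = (3 + F)/4 = 3/4 + F/4)
f = 8 (f = 6 + 2 = 8)
C = -7/24 (C = (3/4 + (1/4)*4)/((-2*3)) = (3/4 + 1)/(-6) = (7/4)*(-1/6) = -7/24 ≈ -0.29167)
(-10 + (3 + 2)*(f + C))**2 = (-10 + (3 + 2)*(8 - 7/24))**2 = (-10 + 5*(185/24))**2 = (-10 + 925/24)**2 = (685/24)**2 = 469225/576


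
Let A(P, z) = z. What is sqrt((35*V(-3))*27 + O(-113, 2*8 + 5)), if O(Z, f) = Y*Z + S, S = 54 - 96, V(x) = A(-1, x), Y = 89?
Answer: I*sqrt(12934) ≈ 113.73*I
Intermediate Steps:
V(x) = x
S = -42
O(Z, f) = -42 + 89*Z (O(Z, f) = 89*Z - 42 = -42 + 89*Z)
sqrt((35*V(-3))*27 + O(-113, 2*8 + 5)) = sqrt((35*(-3))*27 + (-42 + 89*(-113))) = sqrt(-105*27 + (-42 - 10057)) = sqrt(-2835 - 10099) = sqrt(-12934) = I*sqrt(12934)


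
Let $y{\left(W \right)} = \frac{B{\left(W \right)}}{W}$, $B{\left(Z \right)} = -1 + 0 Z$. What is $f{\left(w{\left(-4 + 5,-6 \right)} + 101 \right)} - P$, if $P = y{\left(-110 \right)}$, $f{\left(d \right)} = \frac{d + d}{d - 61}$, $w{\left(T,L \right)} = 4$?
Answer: $\frac{262}{55} \approx 4.7636$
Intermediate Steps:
$B{\left(Z \right)} = -1$ ($B{\left(Z \right)} = -1 + 0 = -1$)
$f{\left(d \right)} = \frac{2 d}{-61 + d}$
$y{\left(W \right)} = - \frac{1}{W}$
$P = \frac{1}{110}$ ($P = - \frac{1}{-110} = \left(-1\right) \left(- \frac{1}{110}\right) = \frac{1}{110} \approx 0.0090909$)
$f{\left(w{\left(-4 + 5,-6 \right)} + 101 \right)} - P = \frac{2 \left(4 + 101\right)}{-61 + \left(4 + 101\right)} - \frac{1}{110} = 2 \cdot 105 \frac{1}{-61 + 105} - \frac{1}{110} = 2 \cdot 105 \cdot \frac{1}{44} - \frac{1}{110} = \frac{105}{22} - \frac{1}{110} = \frac{262}{55}$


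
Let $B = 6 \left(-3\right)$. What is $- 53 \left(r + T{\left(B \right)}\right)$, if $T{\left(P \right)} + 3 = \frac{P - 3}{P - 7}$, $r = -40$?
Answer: $\frac{55862}{25} \approx 2234.5$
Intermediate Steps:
$B = -18$
$T{\left(P \right)} = -3 + \frac{-3 + P}{-7 + P}$ ($T{\left(P \right)} = -3 + \frac{P - 3}{P - 7} = -3 + \frac{-3 + P}{-7 + P}$)
$- 53 \left(r + T{\left(B \right)}\right) = - 53 \left(-40 + \frac{2 \left(9 - -18\right)}{-7 - 18}\right) = - 53 \left(-40 + \frac{2 \left(9 + 18\right)}{-25}\right) = - 53 \left(-40 + 2 \left(- \frac{1}{25}\right) 27\right) = - 53 \left(-40 - \frac{54}{25}\right) = \left(-53\right) \left(- \frac{1054}{25}\right) = \frac{55862}{25}$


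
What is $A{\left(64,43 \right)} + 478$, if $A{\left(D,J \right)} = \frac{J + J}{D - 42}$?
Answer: $\frac{5301}{11} \approx 481.91$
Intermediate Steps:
$A{\left(D,J \right)} = \frac{2 J}{-42 + D}$
$A{\left(64,43 \right)} + 478 = 2 \cdot 43 \frac{1}{-42 + 64} + 478 = 2 \cdot 43 \cdot \frac{1}{22} + 478 = \frac{43}{11} + 478 = \frac{5301}{11}$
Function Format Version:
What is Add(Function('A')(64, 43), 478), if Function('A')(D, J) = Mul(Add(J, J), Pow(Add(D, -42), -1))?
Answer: Rational(5301, 11) ≈ 481.91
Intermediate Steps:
Function('A')(D, J) = Mul(2, J, Pow(Add(-42, D), -1)) (Function('A')(D, J) = Mul(Mul(2, J), Pow(Add(-42, D), -1)) = Mul(2, J, Pow(Add(-42, D), -1)))
Add(Function('A')(64, 43), 478) = Add(Mul(2, 43, Pow(Add(-42, 64), -1)), 478) = Add(Mul(2, 43, Pow(22, -1)), 478) = Add(Mul(2, 43, Rational(1, 22)), 478) = Add(Rational(43, 11), 478) = Rational(5301, 11)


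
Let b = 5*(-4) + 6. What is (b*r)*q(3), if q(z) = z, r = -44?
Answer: 1848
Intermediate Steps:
b = -14 (b = -20 + 6 = -14)
(b*r)*q(3) = -14*(-44)*3 = 616*3 = 1848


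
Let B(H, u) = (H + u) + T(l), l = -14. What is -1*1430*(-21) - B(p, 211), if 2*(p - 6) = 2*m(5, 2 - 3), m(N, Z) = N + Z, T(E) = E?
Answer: 29823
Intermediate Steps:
p = 10 (p = 6 + (2*(5 + (2 - 3)))/2 = 6 + (2*(5 - 1))/2 = 6 + (2*4)/2 = 6 + (½)*8 = 6 + 4 = 10)
B(H, u) = -14 + H + u (B(H, u) = (H + u) - 14 = -14 + H + u)
-1*1430*(-21) - B(p, 211) = -1*1430*(-21) - (-14 + 10 + 211) = -1430*(-21) - 1*207 = 30030 - 207 = 29823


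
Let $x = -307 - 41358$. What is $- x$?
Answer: $41665$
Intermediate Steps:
$x = -41665$ ($x = -307 - 41358 = -41665$)
$- x = \left(-1\right) \left(-41665\right) = 41665$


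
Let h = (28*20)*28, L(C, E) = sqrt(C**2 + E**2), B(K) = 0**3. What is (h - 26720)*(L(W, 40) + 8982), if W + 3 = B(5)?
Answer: -99161280 - 11040*sqrt(1609) ≈ -9.9604e+7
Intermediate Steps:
B(K) = 0
W = -3 (W = -3 + 0 = -3)
h = 15680 (h = 560*28 = 15680)
(h - 26720)*(L(W, 40) + 8982) = (15680 - 26720)*(sqrt((-3)**2 + 40**2) + 8982) = -11040*(sqrt(9 + 1600) + 8982) = -11040*(sqrt(1609) + 8982) = -11040*(8982 + sqrt(1609)) = -99161280 - 11040*sqrt(1609)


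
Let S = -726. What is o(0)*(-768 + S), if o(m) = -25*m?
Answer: 0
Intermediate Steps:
o(0)*(-768 + S) = (-25*0)*(-768 - 726) = 0*(-1494) = 0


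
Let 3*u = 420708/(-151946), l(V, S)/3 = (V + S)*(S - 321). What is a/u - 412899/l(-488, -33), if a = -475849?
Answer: 1666897143758681/3233035803 ≈ 5.1558e+5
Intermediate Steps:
l(V, S) = 3*(-321 + S)*(S + V) (l(V, S) = 3*((V + S)*(S - 321)) = 3*((S + V)*(-321 + S)) = 3*((-321 + S)*(S + V)) = 3*(-321 + S)*(S + V))
u = -70118/75973 (u = (420708/(-151946))/3 = (420708*(-1/151946))/3 = (1/3)*(-210354/75973) = -70118/75973 ≈ -0.92293)
a/u - 412899/l(-488, -33) = -475849/(-70118/75973) - 412899/(-963*(-33) - 963*(-488) + 3*(-33)**2 + 3*(-33)*(-488)) = -475849*(-75973/70118) - 412899/(31779 + 469944 + 3*1089 + 48312) = 36151676077/70118 - 412899/(31779 + 469944 + 3267 + 48312) = 36151676077/70118 - 412899/553302 = 36151676077/70118 - 412899*1/553302 = 36151676077/70118 - 137633/184434 = 1666897143758681/3233035803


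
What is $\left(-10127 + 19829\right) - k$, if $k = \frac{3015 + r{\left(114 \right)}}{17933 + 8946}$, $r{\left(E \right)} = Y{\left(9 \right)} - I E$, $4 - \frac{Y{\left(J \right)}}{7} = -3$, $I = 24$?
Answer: $\frac{260779730}{26879} \approx 9702.0$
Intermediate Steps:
$Y{\left(J \right)} = 49$ ($Y{\left(J \right)} = 28 - -21 = 28 + 21 = 49$)
$r{\left(E \right)} = 49 - 24 E$
$k = \frac{328}{26879}$ ($k = \frac{3015 + \left(49 - 2736\right)}{17933 + 8946} = \frac{3015 + \left(49 - 2736\right)}{26879} = \left(3015 - 2687\right) \frac{1}{26879} = 328 \cdot \frac{1}{26879} = \frac{328}{26879} \approx 0.012203$)
$\left(-10127 + 19829\right) - k = \left(-10127 + 19829\right) - \frac{328}{26879} = 9702 - \frac{328}{26879} = \frac{260779730}{26879}$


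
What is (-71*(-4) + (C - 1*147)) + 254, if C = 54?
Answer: 445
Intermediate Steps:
(-71*(-4) + (C - 1*147)) + 254 = (-71*(-4) + (54 - 1*147)) + 254 = (284 + (54 - 147)) + 254 = (284 - 93) + 254 = 191 + 254 = 445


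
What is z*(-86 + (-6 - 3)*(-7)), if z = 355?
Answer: -8165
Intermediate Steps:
z*(-86 + (-6 - 3)*(-7)) = 355*(-86 + (-6 - 3)*(-7)) = 355*(-86 - 9*(-7)) = 355*(-86 + 63) = 355*(-23) = -8165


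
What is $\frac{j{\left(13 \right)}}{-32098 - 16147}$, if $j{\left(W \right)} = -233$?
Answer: $\frac{233}{48245} \approx 0.0048295$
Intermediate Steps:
$\frac{j{\left(13 \right)}}{-32098 - 16147} = - \frac{233}{-32098 - 16147} = - \frac{233}{-48245} = \left(-233\right) \left(- \frac{1}{48245}\right) = \frac{233}{48245}$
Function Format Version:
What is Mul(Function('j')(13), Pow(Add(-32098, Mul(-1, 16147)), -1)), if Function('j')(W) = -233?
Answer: Rational(233, 48245) ≈ 0.0048295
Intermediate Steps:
Mul(Function('j')(13), Pow(Add(-32098, Mul(-1, 16147)), -1)) = Mul(-233, Pow(Add(-32098, Mul(-1, 16147)), -1)) = Mul(-233, Pow(Add(-32098, -16147), -1)) = Mul(-233, Pow(-48245, -1)) = Mul(-233, Rational(-1, 48245)) = Rational(233, 48245)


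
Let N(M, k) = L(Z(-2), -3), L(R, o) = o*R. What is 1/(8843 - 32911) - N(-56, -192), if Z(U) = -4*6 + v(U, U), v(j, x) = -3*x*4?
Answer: -1/24068 ≈ -4.1549e-5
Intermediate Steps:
v(j, x) = -12*x
Z(U) = -24 - 12*U (Z(U) = -4*6 - 12*U = -24 - 12*U)
L(R, o) = R*o
N(M, k) = 0 (N(M, k) = (-24 - 12*(-2))*(-3) = (-24 + 24)*(-3) = 0*(-3) = 0)
1/(8843 - 32911) - N(-56, -192) = 1/(8843 - 32911) - 1*0 = 1/(-24068) + 0 = -1/24068 + 0 = -1/24068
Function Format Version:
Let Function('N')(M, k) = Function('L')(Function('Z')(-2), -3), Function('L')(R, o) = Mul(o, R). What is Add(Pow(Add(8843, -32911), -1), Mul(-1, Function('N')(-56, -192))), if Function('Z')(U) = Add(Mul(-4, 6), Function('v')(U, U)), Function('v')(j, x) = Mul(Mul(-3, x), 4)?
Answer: Rational(-1, 24068) ≈ -4.1549e-5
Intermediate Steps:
Function('v')(j, x) = Mul(-12, x)
Function('Z')(U) = Add(-24, Mul(-12, U)) (Function('Z')(U) = Add(Mul(-4, 6), Mul(-12, U)) = Add(-24, Mul(-12, U)))
Function('L')(R, o) = Mul(R, o)
Function('N')(M, k) = 0 (Function('N')(M, k) = Mul(Add(-24, Mul(-12, -2)), -3) = Mul(Add(-24, 24), -3) = Mul(0, -3) = 0)
Add(Pow(Add(8843, -32911), -1), Mul(-1, Function('N')(-56, -192))) = Add(Pow(Add(8843, -32911), -1), Mul(-1, 0)) = Add(Pow(-24068, -1), 0) = Add(Rational(-1, 24068), 0) = Rational(-1, 24068)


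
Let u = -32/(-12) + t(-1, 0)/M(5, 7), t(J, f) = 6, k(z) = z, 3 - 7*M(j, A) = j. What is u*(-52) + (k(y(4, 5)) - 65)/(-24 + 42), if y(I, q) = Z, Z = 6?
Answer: 17101/18 ≈ 950.06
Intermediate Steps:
M(j, A) = 3/7 - j/7
y(I, q) = 6
u = -55/3 (u = -32/(-12) + 6/(3/7 - ⅐*5) = -32*(-1/12) + 6/(3/7 - 5/7) = 8/3 + 6/(-2/7) = 8/3 + 6*(-7/2) = 8/3 - 21 = -55/3 ≈ -18.333)
u*(-52) + (k(y(4, 5)) - 65)/(-24 + 42) = -55/3*(-52) + (6 - 65)/(-24 + 42) = 2860/3 - 59/18 = 17101/18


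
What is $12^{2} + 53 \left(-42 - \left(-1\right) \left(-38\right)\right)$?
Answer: $-4096$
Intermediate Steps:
$12^{2} + 53 \left(-42 - \left(-1\right) \left(-38\right)\right) = 144 + 53 \left(-42 - 38\right) = 144 + 53 \left(-80\right) = 144 - 4240 = -4096$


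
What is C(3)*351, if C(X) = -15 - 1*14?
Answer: -10179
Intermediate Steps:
C(X) = -29 (C(X) = -15 - 14 = -29)
C(3)*351 = -29*351 = -10179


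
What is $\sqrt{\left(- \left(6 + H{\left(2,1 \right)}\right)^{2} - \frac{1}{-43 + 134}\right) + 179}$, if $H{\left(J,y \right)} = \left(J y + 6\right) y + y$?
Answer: $\frac{i \sqrt{381017}}{91} \approx 6.7831 i$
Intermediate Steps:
$H{\left(J,y \right)} = y + y \left(6 + J y\right)$ ($H{\left(J,y \right)} = \left(6 + J y\right) y + y = y \left(6 + J y\right) + y = y + y \left(6 + J y\right)$)
$\sqrt{\left(- \left(6 + H{\left(2,1 \right)}\right)^{2} - \frac{1}{-43 + 134}\right) + 179} = \sqrt{\left(- \left(6 + 1 \left(7 + 2 \cdot 1\right)\right)^{2} - \frac{1}{-43 + 134}\right) + 179} = \sqrt{\left(- \left(6 + 1 \left(7 + 2\right)\right)^{2} - \frac{1}{91}\right) + 179} = \sqrt{\left(- \left(6 + 1 \cdot 9\right)^{2} - \frac{1}{91}\right) + 179} = \sqrt{\left(- \left(6 + 9\right)^{2} - \frac{1}{91}\right) + 179} = \sqrt{\left(- 15^{2} - \frac{1}{91}\right) + 179} = \sqrt{\left(\left(-1\right) 225 - \frac{1}{91}\right) + 179} = \sqrt{\left(-225 - \frac{1}{91}\right) + 179} = \sqrt{- \frac{20476}{91} + 179} = \sqrt{- \frac{4187}{91}} = \frac{i \sqrt{381017}}{91}$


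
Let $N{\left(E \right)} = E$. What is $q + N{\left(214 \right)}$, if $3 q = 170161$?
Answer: $\frac{170803}{3} \approx 56934.0$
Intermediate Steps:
$q = \frac{170161}{3}$ ($q = \frac{1}{3} \cdot 170161 = \frac{170161}{3} \approx 56720.0$)
$q + N{\left(214 \right)} = \frac{170161}{3} + 214 = \frac{170803}{3}$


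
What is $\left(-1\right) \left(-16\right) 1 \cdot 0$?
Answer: $0$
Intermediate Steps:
$\left(-1\right) \left(-16\right) 1 \cdot 0 = 16 \cdot 1 \cdot 0 = 16 \cdot 0 = 0$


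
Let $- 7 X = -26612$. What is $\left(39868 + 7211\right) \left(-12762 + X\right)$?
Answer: $- \frac{2952889038}{7} \approx -4.2184 \cdot 10^{8}$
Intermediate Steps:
$X = \frac{26612}{7}$ ($X = \left(- \frac{1}{7}\right) \left(-26612\right) = \frac{26612}{7} \approx 3801.7$)
$\left(39868 + 7211\right) \left(-12762 + X\right) = \left(39868 + 7211\right) \left(-12762 + \frac{26612}{7}\right) = 47079 \left(- \frac{62722}{7}\right) = - \frac{2952889038}{7}$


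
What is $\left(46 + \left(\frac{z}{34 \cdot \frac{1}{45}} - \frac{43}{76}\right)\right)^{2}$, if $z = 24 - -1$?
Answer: $\frac{10292305401}{1669264} \approx 6165.8$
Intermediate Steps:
$z = 25$ ($z = 24 + 1 = 25$)
$\left(46 + \left(\frac{z}{34 \cdot \frac{1}{45}} - \frac{43}{76}\right)\right)^{2} = \left(46 + \left(\frac{25}{34 \cdot \frac{1}{45}} - \frac{43}{76}\right)\right)^{2} = \left(46 - \left(\frac{43}{76} - \frac{25}{\frac{34}{45}}\right)\right)^{2} = \left(46 + \left(25 \cdot \frac{45}{34} - \frac{43}{76}\right)\right)^{2} = \left(46 + \left(\frac{1125}{34} - \frac{43}{76}\right)\right)^{2} = \left(46 + \frac{42019}{1292}\right)^{2} = \left(\frac{101451}{1292}\right)^{2} = \frac{10292305401}{1669264}$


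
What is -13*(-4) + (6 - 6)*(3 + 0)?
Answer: 52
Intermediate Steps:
-13*(-4) + (6 - 6)*(3 + 0) = 52 + 0*3 = 52 + 0 = 52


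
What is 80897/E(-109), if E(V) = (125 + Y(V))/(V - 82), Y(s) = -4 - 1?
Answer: -15451327/120 ≈ -1.2876e+5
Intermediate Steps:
Y(s) = -5
E(V) = 120/(-82 + V) (E(V) = (125 - 5)/(V - 82) = 120/(-82 + V))
80897/E(-109) = 80897/((120/(-82 - 109))) = 80897/((120/(-191))) = 80897/((120*(-1/191))) = 80897/(-120/191) = 80897*(-191/120) = -15451327/120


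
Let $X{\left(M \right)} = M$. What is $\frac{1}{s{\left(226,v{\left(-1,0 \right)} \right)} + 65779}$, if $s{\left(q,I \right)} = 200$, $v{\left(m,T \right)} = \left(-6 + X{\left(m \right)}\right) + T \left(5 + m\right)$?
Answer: $\frac{1}{65979} \approx 1.5156 \cdot 10^{-5}$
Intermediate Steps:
$v{\left(m,T \right)} = -6 + m + T \left(5 + m\right)$ ($v{\left(m,T \right)} = \left(-6 + m\right) + T \left(5 + m\right) = -6 + m + T \left(5 + m\right)$)
$\frac{1}{s{\left(226,v{\left(-1,0 \right)} \right)} + 65779} = \frac{1}{200 + 65779} = \frac{1}{65979}$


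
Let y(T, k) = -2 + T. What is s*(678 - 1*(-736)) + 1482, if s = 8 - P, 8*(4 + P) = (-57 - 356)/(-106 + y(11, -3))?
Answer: 6866609/388 ≈ 17697.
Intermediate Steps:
P = -2691/776 (P = -4 + ((-57 - 356)/(-106 + (-2 + 11)))/8 = -4 + (-413/(-106 + 9))/8 = -4 + (-413/(-97))/8 = -4 + (-413*(-1/97))/8 = -4 + (⅛)*(413/97) = -4 + 413/776 = -2691/776 ≈ -3.4678)
s = 8899/776 (s = 8 - 1*(-2691/776) = 8 + 2691/776 = 8899/776 ≈ 11.468)
s*(678 - 1*(-736)) + 1482 = 8899*(678 - 1*(-736))/776 + 1482 = 8899*(678 + 736)/776 + 1482 = (8899/776)*1414 + 1482 = 6291593/388 + 1482 = 6866609/388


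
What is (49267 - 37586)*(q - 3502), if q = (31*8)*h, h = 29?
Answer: 43102890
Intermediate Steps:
q = 7192 (q = (31*8)*29 = 248*29 = 7192)
(49267 - 37586)*(q - 3502) = (49267 - 37586)*(7192 - 3502) = 11681*3690 = 43102890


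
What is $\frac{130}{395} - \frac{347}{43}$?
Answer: $- \frac{26295}{3397} \approx -7.7407$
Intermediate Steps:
$\frac{130}{395} - \frac{347}{43} = 130 \cdot \frac{1}{395} - \frac{347}{43} = \frac{26}{79} - \frac{347}{43} = - \frac{26295}{3397}$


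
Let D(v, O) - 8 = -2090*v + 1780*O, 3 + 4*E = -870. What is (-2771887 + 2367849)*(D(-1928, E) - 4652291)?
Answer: 408582619424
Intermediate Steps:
E = -873/4 (E = -3/4 + (1/4)*(-870) = -3/4 - 435/2 = -873/4 ≈ -218.25)
D(v, O) = 8 - 2090*v + 1780*O (D(v, O) = 8 + (-2090*v + 1780*O) = 8 - 2090*v + 1780*O)
(-2771887 + 2367849)*(D(-1928, E) - 4652291) = (-2771887 + 2367849)*((8 - 2090*(-1928) + 1780*(-873/4)) - 4652291) = -404038*((8 + 4029520 - 388485) - 4652291) = -404038*(3641043 - 4652291) = -404038*(-1011248) = 408582619424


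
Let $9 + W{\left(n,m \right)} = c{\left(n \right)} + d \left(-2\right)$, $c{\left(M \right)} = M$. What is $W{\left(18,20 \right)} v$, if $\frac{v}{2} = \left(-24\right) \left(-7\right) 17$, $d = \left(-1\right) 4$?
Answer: $97104$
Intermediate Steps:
$d = -4$
$W{\left(n,m \right)} = -1 + n$ ($W{\left(n,m \right)} = -9 + \left(n - -8\right) = -9 + \left(n + 8\right) = -9 + \left(8 + n\right) = -1 + n$)
$v = 5712$ ($v = 2 \left(-24\right) \left(-7\right) 17 = 2 \cdot 168 \cdot 17 = 2 \cdot 2856 = 5712$)
$W{\left(18,20 \right)} v = \left(-1 + 18\right) 5712 = 17 \cdot 5712 = 97104$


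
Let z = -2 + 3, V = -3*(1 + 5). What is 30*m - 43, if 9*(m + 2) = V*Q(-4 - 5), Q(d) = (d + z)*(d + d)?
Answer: -8743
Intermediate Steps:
V = -18 (V = -3*6 = -18)
z = 1
Q(d) = 2*d*(1 + d) (Q(d) = (d + 1)*(d + d) = (1 + d)*(2*d) = 2*d*(1 + d))
m = -290 (m = -2 + (-36*(-4 - 5)*(1 + (-4 - 5)))/9 = -2 + (-36*(-9)*(1 - 9))/9 = -2 + (-36*(-9)*(-8))/9 = -2 + (-18*144)/9 = -2 + (⅑)*(-2592) = -2 - 288 = -290)
30*m - 43 = 30*(-290) - 43 = -8700 - 43 = -8743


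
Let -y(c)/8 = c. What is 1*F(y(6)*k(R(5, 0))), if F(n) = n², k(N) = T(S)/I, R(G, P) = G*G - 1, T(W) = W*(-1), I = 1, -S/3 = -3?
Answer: 186624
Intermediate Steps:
y(c) = -8*c
S = 9 (S = -3*(-3) = 9)
T(W) = -W
R(G, P) = -1 + G² (R(G, P) = G² - 1 = -1 + G²)
k(N) = -9 (k(N) = -1*9/1 = -9*1 = -9)
1*F(y(6)*k(R(5, 0))) = 1*(-8*6*(-9))² = 1*(-48*(-9))² = 1*432² = 1*186624 = 186624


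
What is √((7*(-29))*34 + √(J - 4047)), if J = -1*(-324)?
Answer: √(-6902 + I*√3723) ≈ 0.3672 + 83.079*I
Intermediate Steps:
J = 324
√((7*(-29))*34 + √(J - 4047)) = √((7*(-29))*34 + √(324 - 4047)) = √(-203*34 + √(-3723)) = √(-6902 + I*√3723)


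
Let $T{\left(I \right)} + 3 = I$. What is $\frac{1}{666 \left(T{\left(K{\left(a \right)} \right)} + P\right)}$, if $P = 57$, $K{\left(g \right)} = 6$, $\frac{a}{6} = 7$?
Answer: $\frac{1}{39960} \approx 2.5025 \cdot 10^{-5}$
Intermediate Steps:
$a = 42$ ($a = 6 \cdot 7 = 42$)
$T{\left(I \right)} = -3 + I$
$\frac{1}{666 \left(T{\left(K{\left(a \right)} \right)} + P\right)} = \frac{1}{666 \left(\left(-3 + 6\right) + 57\right)} = \frac{1}{666 \left(3 + 57\right)} = \frac{1}{666 \cdot 60} = \frac{1}{39960}$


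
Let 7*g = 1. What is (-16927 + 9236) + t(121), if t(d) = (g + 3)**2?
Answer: -376375/49 ≈ -7681.1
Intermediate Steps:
g = 1/7 (g = (1/7)*1 = 1/7 ≈ 0.14286)
t(d) = 484/49 (t(d) = (1/7 + 3)**2 = (22/7)**2 = 484/49)
(-16927 + 9236) + t(121) = (-16927 + 9236) + 484/49 = -7691 + 484/49 = -376375/49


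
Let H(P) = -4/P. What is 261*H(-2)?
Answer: 522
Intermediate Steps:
261*H(-2) = 261*(-4/(-2)) = 261*(-4*(-½)) = 261*2 = 522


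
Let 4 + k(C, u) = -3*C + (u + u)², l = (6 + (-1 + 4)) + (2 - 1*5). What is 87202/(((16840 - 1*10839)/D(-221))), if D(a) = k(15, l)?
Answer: 8284190/6001 ≈ 1380.5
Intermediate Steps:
l = 6 (l = (6 + 3) + (2 - 5) = 9 - 3 = 6)
k(C, u) = -4 - 3*C + 4*u² (k(C, u) = -4 + (-3*C + (u + u)²) = -4 + (-3*C + (2*u)²) = -4 + (-3*C + 4*u²) = -4 - 3*C + 4*u²)
D(a) = 95 (D(a) = -4 - 3*15 + 4*6² = -4 - 45 + 4*36 = -4 - 45 + 144 = 95)
87202/(((16840 - 1*10839)/D(-221))) = 87202/(((16840 - 1*10839)/95)) = 87202/(((16840 - 10839)*(1/95))) = 87202/((6001*(1/95))) = 87202/(6001/95) = 87202*(95/6001) = 8284190/6001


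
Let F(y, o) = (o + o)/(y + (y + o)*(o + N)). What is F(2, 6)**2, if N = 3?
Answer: 36/1369 ≈ 0.026297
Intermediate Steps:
F(y, o) = 2*o/(y + (3 + o)*(o + y)) (F(y, o) = (o + o)/(y + (y + o)*(o + 3)) = (2*o)/(y + (o + y)*(3 + o)) = (2*o)/(y + (3 + o)*(o + y)) = 2*o/(y + (3 + o)*(o + y)))
F(2, 6)**2 = (2*6/(6**2 + 3*6 + 4*2 + 6*2))**2 = (2*6/(36 + 18 + 8 + 12))**2 = (2*6/74)**2 = (2*6*(1/74))**2 = (6/37)**2 = 36/1369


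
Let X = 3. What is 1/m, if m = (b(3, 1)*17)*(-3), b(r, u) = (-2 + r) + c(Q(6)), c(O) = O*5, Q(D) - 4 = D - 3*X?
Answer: -1/306 ≈ -0.0032680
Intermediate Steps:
Q(D) = -5 + D (Q(D) = 4 + (D - 3*3) = 4 + (D - 9) = 4 + (-9 + D) = -5 + D)
c(O) = 5*O
b(r, u) = 3 + r (b(r, u) = (-2 + r) + 5*(-5 + 6) = (-2 + r) + 5*1 = (-2 + r) + 5 = 3 + r)
m = -306 (m = ((3 + 3)*17)*(-3) = (6*17)*(-3) = 102*(-3) = -306)
1/m = 1/(-306) = -1/306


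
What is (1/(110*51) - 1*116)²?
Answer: 423487276081/31472100 ≈ 13456.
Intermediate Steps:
(1/(110*51) - 1*116)² = ((1/110)*(1/51) - 116)² = (1/5610 - 116)² = (-650759/5610)² = 423487276081/31472100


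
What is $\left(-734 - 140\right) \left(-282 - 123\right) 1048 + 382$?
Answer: $370960942$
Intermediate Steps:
$\left(-734 - 140\right) \left(-282 - 123\right) 1048 + 382 = \left(-874\right) \left(-405\right) 1048 + 382 = 353970 \cdot 1048 + 382 = 370960560 + 382 = 370960942$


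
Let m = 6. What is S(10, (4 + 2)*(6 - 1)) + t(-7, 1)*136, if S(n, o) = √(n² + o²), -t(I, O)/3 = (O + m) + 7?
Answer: -5712 + 10*√10 ≈ -5680.4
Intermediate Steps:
t(I, O) = -39 - 3*O (t(I, O) = -3*((O + 6) + 7) = -3*((6 + O) + 7) = -3*(13 + O) = -39 - 3*O)
S(10, (4 + 2)*(6 - 1)) + t(-7, 1)*136 = √(10² + ((4 + 2)*(6 - 1))²) + (-39 - 3*1)*136 = √(100 + (6*5)²) + (-39 - 3)*136 = √(100 + 30²) - 42*136 = √(100 + 900) - 5712 = √1000 - 5712 = 10*√10 - 5712 = -5712 + 10*√10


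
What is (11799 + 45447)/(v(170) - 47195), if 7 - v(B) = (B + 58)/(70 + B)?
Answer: -381640/314593 ≈ -1.2131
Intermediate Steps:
v(B) = 7 - (58 + B)/(70 + B) (v(B) = 7 - (B + 58)/(70 + B) = 7 - (58 + B)/(70 + B))
(11799 + 45447)/(v(170) - 47195) = (11799 + 45447)/(6*(72 + 170)/(70 + 170) - 47195) = 57246/(6*242/240 - 47195) = 57246/(6*(1/240)*242 - 47195) = 57246/(121/20 - 47195) = 57246/(-943779/20) = 57246*(-20/943779) = -381640/314593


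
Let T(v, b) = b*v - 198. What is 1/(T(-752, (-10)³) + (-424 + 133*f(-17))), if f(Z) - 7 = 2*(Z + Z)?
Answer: 1/743265 ≈ 1.3454e-6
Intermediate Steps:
T(v, b) = -198 + b*v
f(Z) = 7 + 4*Z (f(Z) = 7 + 2*(Z + Z) = 7 + 2*(2*Z) = 7 + 4*Z)
1/(T(-752, (-10)³) + (-424 + 133*f(-17))) = 1/((-198 + (-10)³*(-752)) + (-424 + 133*(7 + 4*(-17)))) = 1/((-198 - 1000*(-752)) + (-424 + 133*(7 - 68))) = 1/((-198 + 752000) + (-424 + 133*(-61))) = 1/(751802 + (-424 - 8113)) = 1/(751802 - 8537) = 1/743265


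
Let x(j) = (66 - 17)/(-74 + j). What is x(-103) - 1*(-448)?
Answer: 79247/177 ≈ 447.72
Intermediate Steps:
x(j) = 49/(-74 + j)
x(-103) - 1*(-448) = 49/(-74 - 103) - 1*(-448) = 49/(-177) + 448 = 49*(-1/177) + 448 = -49/177 + 448 = 79247/177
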